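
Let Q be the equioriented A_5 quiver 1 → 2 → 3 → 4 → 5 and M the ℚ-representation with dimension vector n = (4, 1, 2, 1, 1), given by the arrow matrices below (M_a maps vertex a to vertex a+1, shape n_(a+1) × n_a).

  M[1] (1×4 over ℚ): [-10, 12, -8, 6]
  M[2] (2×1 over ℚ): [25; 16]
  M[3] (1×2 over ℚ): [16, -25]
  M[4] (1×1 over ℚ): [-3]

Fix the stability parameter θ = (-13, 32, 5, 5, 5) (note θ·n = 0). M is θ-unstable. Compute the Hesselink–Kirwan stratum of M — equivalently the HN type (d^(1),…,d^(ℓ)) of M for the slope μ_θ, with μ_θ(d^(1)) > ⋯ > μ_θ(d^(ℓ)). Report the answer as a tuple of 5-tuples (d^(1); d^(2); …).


Interval decomposition of M: I[1,1]^3, I[1,3], I[3,5].
HN type (ℓ=3): μ^(1)=37/2; μ^(2)=5; μ^(3)=-13

((0, 1, 1, 0, 0); (0, 0, 1, 1, 1); (4, 0, 0, 0, 0))


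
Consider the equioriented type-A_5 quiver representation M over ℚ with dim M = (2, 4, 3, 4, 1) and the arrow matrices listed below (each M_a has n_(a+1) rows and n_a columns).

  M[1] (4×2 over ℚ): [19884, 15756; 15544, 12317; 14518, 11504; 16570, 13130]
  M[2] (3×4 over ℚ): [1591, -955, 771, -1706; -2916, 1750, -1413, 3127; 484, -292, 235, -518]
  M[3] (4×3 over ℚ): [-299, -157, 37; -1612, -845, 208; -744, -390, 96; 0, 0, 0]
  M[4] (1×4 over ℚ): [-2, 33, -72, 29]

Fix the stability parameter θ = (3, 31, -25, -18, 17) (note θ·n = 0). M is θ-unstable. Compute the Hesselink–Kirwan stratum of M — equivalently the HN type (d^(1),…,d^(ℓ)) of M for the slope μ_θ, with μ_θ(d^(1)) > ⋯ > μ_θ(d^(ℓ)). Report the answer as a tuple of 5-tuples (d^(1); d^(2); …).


Via rank(M_{q-1}∘⋯∘M_p): M ≅ I[1,3], I[1,5], I[2,2], I[2,4], I[4,4]^2.
μ_θ-semistable layers: μ^(1)=31; μ^(2)=17; μ^(3)=3; μ^(4)=-9/4; μ^(5)=-4; μ^(6)=-18

((0, 1, 0, 0, 0); (0, 0, 0, 0, 1); (1, 1, 1, 0, 0); (1, 1, 1, 1, 0); (0, 1, 1, 1, 0); (0, 0, 0, 2, 0))


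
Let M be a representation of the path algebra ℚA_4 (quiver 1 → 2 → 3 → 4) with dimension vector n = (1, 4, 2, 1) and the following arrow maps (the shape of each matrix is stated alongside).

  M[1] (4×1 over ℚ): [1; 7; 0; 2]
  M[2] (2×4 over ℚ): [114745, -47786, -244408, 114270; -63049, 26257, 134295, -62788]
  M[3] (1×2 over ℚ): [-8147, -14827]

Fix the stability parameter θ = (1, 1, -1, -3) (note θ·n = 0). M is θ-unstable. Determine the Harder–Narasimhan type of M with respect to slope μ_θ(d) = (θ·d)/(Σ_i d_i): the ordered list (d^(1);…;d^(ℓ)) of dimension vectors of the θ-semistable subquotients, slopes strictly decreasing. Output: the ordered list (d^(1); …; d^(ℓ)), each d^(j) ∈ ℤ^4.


Interval decomposition of M: I[1,4], I[2,2]^2, I[2,3].
HN type (ℓ=3): μ^(1)=1; μ^(2)=0; μ^(3)=-1/2

((0, 2, 0, 0); (0, 1, 1, 0); (1, 1, 1, 1))


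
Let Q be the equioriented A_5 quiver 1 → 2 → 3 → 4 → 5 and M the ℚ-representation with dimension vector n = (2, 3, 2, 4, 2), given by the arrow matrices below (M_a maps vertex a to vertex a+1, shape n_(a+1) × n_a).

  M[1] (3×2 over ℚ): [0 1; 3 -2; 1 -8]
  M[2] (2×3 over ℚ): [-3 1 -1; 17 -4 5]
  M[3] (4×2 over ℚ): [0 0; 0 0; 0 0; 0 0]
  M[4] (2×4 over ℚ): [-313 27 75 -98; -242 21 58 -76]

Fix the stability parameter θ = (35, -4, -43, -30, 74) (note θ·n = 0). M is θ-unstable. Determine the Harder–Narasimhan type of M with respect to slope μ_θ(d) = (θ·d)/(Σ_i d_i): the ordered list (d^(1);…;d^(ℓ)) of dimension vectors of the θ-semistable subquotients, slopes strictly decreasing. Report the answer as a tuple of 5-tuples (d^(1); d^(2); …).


Via rank(M_{q-1}∘⋯∘M_p): M ≅ I[1,3]^2, I[2,2], I[4,4]^2, I[4,5]^2.
μ_θ-semistable layers: μ^(1)=74; μ^(2)=-4; μ^(3)=-30

((0, 0, 0, 0, 2); (2, 3, 2, 0, 0); (0, 0, 0, 4, 0))


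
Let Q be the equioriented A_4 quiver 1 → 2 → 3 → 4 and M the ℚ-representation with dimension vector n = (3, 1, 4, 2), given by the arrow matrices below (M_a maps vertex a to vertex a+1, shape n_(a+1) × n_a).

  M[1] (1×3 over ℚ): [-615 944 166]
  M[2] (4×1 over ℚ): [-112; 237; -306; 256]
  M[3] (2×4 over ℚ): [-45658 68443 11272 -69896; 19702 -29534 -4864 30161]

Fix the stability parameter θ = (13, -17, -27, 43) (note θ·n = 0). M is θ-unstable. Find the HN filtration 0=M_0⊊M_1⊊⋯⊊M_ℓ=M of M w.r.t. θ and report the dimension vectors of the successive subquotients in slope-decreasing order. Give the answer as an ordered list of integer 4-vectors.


Interval decomposition of M: I[1,1]^2, I[1,4], I[3,3]^2, I[3,4].
HN type (ℓ=4): μ^(1)=43; μ^(2)=13; μ^(3)=-31/3; μ^(4)=-27

((0, 0, 0, 2); (2, 0, 0, 0); (1, 1, 1, 0); (0, 0, 3, 0))


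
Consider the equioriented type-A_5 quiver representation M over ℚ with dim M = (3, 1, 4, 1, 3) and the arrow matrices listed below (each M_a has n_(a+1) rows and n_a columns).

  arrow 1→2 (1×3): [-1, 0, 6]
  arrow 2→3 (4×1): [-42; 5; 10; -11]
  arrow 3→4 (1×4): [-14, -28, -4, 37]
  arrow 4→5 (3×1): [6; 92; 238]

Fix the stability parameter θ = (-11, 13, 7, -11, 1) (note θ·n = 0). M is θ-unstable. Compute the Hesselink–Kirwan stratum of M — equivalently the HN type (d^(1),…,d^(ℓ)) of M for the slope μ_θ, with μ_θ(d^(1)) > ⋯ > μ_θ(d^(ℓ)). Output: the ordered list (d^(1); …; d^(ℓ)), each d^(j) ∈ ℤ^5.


Via rank(M_{q-1}∘⋯∘M_p): M ≅ I[1,1]^2, I[1,5], I[3,3]^3, I[5,5]^2.
μ_θ-semistable layers: μ^(1)=7; μ^(2)=5/2; μ^(3)=1; μ^(4)=-11

((0, 0, 3, 0, 0); (0, 1, 1, 1, 1); (0, 0, 0, 0, 2); (3, 0, 0, 0, 0))


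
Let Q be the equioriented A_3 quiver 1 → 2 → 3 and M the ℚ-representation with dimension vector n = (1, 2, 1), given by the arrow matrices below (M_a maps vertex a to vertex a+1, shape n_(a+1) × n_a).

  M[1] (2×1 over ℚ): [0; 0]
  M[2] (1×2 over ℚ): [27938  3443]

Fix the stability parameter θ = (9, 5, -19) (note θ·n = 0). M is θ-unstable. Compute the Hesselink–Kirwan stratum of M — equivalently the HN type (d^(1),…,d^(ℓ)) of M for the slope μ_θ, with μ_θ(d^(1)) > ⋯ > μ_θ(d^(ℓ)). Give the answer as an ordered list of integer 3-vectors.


Barcode: M ≅ I[1,1], I[2,2], I[2,3]. HN layers by μ_θ (3 steps, strictly decreasing):
  μ^(1)=9; μ^(2)=5; μ^(3)=-7

((1, 0, 0); (0, 1, 0); (0, 1, 1))


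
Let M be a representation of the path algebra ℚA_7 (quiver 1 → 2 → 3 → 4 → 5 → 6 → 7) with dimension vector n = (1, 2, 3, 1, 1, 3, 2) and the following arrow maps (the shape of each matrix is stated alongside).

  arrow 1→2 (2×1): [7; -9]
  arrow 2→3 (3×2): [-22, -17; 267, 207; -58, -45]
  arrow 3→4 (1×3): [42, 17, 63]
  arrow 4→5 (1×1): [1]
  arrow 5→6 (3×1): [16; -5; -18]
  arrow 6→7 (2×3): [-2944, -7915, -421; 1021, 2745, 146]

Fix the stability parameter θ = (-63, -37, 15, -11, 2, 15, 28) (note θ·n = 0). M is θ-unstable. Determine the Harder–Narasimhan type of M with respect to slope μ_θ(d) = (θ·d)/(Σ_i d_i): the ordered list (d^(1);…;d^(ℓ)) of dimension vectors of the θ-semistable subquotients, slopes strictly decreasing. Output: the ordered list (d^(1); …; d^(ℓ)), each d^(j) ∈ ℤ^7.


Interval decomposition of M: I[1,7], I[2,3], I[3,3], I[6,6], I[6,7].
HN type (ℓ=5): μ^(1)=28; μ^(2)=15; μ^(3)=2; μ^(4)=-37; μ^(5)=-63

((0, 0, 0, 0, 0, 0, 2); (0, 0, 2, 0, 0, 3, 0); (0, 0, 1, 1, 1, 0, 0); (0, 2, 0, 0, 0, 0, 0); (1, 0, 0, 0, 0, 0, 0))


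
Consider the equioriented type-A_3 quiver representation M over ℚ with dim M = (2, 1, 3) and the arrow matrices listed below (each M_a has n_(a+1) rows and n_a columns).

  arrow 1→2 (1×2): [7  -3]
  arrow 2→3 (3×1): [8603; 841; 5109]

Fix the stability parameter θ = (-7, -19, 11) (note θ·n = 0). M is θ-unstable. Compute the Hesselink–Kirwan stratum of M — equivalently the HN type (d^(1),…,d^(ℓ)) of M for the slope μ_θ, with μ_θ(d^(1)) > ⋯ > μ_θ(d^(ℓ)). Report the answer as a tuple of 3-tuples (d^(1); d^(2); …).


Interval decomposition of M: I[1,1], I[1,3], I[3,3]^2.
HN type (ℓ=3): μ^(1)=11; μ^(2)=-7; μ^(3)=-13

((0, 0, 3); (1, 0, 0); (1, 1, 0))


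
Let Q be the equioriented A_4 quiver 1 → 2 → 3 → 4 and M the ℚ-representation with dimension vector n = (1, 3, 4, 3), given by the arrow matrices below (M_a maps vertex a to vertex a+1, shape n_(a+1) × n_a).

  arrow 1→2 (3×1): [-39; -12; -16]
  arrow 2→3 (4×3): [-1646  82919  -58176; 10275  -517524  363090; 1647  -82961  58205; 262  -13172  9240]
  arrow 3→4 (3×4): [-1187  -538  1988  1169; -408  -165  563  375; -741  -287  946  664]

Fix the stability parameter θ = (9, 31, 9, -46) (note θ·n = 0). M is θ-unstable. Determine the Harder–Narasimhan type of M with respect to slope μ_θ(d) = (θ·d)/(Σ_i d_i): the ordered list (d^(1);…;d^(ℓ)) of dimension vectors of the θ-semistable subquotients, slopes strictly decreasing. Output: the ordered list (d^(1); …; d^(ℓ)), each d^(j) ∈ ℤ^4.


Barcode: M ≅ I[1,4], I[2,4]^2, I[3,3]. HN layers by μ_θ (3 steps, strictly decreasing):
  μ^(1)=9; μ^(2)=3/4; μ^(3)=-2

((0, 0, 1, 0); (1, 1, 1, 1); (0, 2, 2, 2))


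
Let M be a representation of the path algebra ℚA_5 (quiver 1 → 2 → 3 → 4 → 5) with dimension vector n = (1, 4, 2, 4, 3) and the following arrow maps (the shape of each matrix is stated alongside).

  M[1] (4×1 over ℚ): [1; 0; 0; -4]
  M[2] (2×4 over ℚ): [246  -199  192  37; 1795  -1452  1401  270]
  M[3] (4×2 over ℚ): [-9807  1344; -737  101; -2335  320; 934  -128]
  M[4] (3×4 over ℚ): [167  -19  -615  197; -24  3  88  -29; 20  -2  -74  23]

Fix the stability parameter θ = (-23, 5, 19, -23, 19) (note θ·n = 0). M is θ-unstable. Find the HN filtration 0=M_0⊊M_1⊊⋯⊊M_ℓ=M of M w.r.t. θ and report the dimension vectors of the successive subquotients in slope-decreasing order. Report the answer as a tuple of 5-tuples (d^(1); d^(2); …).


Barcode: M ≅ I[1,5], I[2,2]^2, I[2,4], I[4,5]^2. HN layers by μ_θ (4 steps, strictly decreasing):
  μ^(1)=19; μ^(2)=5; μ^(3)=1/3; μ^(4)=-23

((0, 0, 0, 0, 3); (0, 2, 0, 0, 0); (0, 2, 2, 2, 0); (1, 0, 0, 2, 0))


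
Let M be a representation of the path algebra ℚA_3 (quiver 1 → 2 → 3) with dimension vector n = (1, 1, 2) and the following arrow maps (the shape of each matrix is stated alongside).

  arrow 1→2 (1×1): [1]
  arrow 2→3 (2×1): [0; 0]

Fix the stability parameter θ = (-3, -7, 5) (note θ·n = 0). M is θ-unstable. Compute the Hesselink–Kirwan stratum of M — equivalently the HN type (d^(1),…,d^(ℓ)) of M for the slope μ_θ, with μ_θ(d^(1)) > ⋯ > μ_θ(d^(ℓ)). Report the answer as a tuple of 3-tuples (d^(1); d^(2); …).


Interval decomposition of M: I[1,2], I[3,3]^2.
HN type (ℓ=2): μ^(1)=5; μ^(2)=-5

((0, 0, 2); (1, 1, 0))


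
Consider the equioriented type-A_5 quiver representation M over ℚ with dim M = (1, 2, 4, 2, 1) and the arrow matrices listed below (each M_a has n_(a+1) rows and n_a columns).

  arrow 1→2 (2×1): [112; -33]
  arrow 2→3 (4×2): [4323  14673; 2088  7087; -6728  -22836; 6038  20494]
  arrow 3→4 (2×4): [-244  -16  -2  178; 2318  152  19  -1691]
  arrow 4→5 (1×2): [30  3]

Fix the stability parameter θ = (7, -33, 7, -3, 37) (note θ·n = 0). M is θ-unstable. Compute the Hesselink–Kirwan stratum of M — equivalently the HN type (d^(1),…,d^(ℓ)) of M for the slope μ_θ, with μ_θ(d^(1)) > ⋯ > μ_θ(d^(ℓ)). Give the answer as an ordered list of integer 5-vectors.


Interval decomposition of M: I[1,3], I[2,3], I[3,3], I[3,5], I[4,4].
HN type (ℓ=6): μ^(1)=37; μ^(2)=7; μ^(3)=2; μ^(4)=-3; μ^(5)=-13; μ^(6)=-33

((0, 0, 0, 0, 1); (0, 0, 3, 0, 0); (0, 0, 1, 1, 0); (0, 0, 0, 1, 0); (1, 1, 0, 0, 0); (0, 1, 0, 0, 0))


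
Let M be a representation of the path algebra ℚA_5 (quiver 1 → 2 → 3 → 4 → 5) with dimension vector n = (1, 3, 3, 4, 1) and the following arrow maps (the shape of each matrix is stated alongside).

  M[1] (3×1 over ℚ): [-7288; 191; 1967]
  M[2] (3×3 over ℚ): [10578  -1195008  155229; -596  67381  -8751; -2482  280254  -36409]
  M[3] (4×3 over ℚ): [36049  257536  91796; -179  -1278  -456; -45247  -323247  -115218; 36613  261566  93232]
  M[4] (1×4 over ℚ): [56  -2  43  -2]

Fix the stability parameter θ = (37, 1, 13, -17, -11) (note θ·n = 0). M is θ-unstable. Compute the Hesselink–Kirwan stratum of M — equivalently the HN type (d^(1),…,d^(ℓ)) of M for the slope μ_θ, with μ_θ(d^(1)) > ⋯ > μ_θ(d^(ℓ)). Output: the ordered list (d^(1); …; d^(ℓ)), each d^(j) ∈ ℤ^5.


Interval decomposition of M: I[1,5], I[2,3], I[2,4], I[4,4]^2.
HN type (ℓ=5): μ^(1)=13; μ^(2)=23/5; μ^(3)=1; μ^(4)=-1; μ^(5)=-17

((0, 0, 1, 0, 0); (1, 1, 1, 1, 1); (0, 1, 0, 0, 0); (0, 1, 1, 1, 0); (0, 0, 0, 2, 0))


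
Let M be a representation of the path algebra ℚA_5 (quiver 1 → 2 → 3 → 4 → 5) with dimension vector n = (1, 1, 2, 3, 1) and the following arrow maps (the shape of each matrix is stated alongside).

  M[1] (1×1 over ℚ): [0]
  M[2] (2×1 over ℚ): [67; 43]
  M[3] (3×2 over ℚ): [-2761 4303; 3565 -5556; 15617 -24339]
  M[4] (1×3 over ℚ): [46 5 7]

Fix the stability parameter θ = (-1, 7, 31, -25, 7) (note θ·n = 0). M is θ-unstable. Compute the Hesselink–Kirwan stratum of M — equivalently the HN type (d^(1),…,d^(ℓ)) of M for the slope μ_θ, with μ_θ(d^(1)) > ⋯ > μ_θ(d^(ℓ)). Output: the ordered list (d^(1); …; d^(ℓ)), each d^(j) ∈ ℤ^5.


Via rank(M_{q-1}∘⋯∘M_p): M ≅ I[1,1], I[2,5], I[3,4], I[4,4].
μ_θ-semistable layers: μ^(1)=7; μ^(2)=13/3; μ^(3)=3; μ^(4)=-1; μ^(5)=-25

((0, 0, 0, 0, 1); (0, 1, 1, 1, 0); (0, 0, 1, 1, 0); (1, 0, 0, 0, 0); (0, 0, 0, 1, 0))


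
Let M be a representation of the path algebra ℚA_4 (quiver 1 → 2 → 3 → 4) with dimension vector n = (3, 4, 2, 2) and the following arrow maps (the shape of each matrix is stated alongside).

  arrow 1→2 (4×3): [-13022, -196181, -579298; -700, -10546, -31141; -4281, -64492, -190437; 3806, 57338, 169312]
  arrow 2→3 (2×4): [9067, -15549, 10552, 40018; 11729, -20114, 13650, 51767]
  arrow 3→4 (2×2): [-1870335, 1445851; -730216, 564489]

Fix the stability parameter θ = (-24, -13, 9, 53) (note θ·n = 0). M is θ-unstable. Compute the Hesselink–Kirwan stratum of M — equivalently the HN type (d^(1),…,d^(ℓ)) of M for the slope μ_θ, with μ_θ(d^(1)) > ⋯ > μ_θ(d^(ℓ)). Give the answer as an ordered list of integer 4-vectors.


Interval decomposition of M: I[1,2], I[1,4]^2, I[2,2].
HN type (ℓ=4): μ^(1)=53; μ^(2)=9; μ^(3)=-13; μ^(4)=-24

((0, 0, 0, 2); (0, 0, 2, 0); (0, 4, 0, 0); (3, 0, 0, 0))


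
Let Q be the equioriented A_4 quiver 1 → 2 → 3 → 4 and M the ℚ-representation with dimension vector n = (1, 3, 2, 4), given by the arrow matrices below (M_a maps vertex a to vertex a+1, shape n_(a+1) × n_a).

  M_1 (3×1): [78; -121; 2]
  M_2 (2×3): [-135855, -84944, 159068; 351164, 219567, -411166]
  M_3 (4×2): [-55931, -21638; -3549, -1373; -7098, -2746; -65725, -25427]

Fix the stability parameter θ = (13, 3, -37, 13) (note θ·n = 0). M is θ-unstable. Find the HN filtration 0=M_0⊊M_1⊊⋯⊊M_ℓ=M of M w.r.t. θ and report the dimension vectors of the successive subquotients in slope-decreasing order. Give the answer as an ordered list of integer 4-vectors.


Via rank(M_{q-1}∘⋯∘M_p): M ≅ I[1,4], I[2,2], I[2,4], I[4,4]^2.
μ_θ-semistable layers: μ^(1)=13; μ^(2)=3; μ^(3)=-7; μ^(4)=-17

((0, 0, 0, 4); (0, 1, 0, 0); (1, 1, 1, 0); (0, 1, 1, 0))


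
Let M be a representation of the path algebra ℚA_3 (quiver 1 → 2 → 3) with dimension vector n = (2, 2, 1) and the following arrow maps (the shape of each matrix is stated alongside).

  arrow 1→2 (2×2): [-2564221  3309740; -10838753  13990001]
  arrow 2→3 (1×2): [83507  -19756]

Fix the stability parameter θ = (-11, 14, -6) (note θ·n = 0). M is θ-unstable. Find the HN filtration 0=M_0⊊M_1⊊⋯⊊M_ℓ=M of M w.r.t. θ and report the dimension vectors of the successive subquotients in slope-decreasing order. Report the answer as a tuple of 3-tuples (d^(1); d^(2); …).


Barcode: M ≅ I[1,2], I[1,3]. HN layers by μ_θ (3 steps, strictly decreasing):
  μ^(1)=14; μ^(2)=4; μ^(3)=-11

((0, 1, 0); (0, 1, 1); (2, 0, 0))


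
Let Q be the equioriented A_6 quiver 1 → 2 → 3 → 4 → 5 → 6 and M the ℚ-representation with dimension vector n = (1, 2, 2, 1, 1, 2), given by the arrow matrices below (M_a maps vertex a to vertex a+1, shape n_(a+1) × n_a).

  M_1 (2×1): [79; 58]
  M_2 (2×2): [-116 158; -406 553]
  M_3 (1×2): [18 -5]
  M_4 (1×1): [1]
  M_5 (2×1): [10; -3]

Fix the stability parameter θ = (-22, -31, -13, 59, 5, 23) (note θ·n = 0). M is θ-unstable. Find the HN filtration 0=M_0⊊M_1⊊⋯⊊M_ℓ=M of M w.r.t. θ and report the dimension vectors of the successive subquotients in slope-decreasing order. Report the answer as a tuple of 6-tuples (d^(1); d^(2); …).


Barcode: M ≅ I[1,2], I[2,6], I[3,3], I[6,6]. HN layers by μ_θ (5 steps, strictly decreasing):
  μ^(1)=29; μ^(2)=23; μ^(3)=-13; μ^(4)=-53/2; μ^(5)=-31

((0, 0, 0, 1, 1, 1); (0, 0, 0, 0, 0, 1); (0, 0, 2, 0, 0, 0); (1, 1, 0, 0, 0, 0); (0, 1, 0, 0, 0, 0))


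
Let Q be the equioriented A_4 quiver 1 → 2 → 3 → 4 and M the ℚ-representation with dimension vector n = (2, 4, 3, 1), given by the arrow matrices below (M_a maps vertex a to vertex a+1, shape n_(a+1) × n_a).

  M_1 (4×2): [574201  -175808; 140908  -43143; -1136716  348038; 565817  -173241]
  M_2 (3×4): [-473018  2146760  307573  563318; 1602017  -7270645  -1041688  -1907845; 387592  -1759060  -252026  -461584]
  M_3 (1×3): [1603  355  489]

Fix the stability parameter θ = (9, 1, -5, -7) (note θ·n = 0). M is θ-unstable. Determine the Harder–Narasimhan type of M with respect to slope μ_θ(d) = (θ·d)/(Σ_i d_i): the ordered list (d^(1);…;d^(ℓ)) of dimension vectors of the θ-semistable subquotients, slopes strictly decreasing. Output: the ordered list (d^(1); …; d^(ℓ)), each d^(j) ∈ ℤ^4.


Barcode: M ≅ I[1,2]^2, I[2,3], I[2,4], I[3,3]. HN layers by μ_θ (4 steps, strictly decreasing):
  μ^(1)=5; μ^(2)=-2; μ^(3)=-11/3; μ^(4)=-5

((2, 2, 0, 0); (0, 1, 1, 0); (0, 1, 1, 1); (0, 0, 1, 0))


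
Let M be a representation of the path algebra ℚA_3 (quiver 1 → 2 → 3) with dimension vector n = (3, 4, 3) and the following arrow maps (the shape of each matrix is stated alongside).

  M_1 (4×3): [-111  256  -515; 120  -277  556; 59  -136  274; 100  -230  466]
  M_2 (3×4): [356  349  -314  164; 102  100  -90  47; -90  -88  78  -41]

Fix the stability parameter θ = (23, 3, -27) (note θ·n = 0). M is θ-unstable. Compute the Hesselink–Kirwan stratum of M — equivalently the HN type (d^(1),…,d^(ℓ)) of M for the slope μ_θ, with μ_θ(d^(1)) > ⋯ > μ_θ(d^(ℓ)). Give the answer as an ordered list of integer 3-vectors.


Barcode: M ≅ I[1,2]^2, I[1,3], I[2,3], I[3,3]. HN layers by μ_θ (4 steps, strictly decreasing):
  μ^(1)=13; μ^(2)=-1/3; μ^(3)=-12; μ^(4)=-27

((2, 2, 0); (1, 1, 1); (0, 1, 1); (0, 0, 1))


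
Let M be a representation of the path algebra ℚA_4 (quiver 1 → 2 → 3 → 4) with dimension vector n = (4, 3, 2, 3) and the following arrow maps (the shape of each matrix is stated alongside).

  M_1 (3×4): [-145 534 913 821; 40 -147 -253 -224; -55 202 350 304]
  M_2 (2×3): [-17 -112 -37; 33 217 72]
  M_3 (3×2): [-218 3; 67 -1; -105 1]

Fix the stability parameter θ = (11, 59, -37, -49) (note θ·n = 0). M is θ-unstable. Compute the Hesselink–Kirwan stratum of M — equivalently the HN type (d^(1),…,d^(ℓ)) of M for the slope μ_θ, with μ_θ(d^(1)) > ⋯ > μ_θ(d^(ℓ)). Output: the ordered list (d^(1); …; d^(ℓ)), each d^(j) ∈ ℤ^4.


Barcode: M ≅ I[1,1], I[1,2], I[1,4]^2, I[4,4]. HN layers by μ_θ (4 steps, strictly decreasing):
  μ^(1)=59; μ^(2)=11; μ^(3)=-4; μ^(4)=-49

((0, 1, 0, 0); (2, 0, 0, 0); (2, 2, 2, 2); (0, 0, 0, 1))


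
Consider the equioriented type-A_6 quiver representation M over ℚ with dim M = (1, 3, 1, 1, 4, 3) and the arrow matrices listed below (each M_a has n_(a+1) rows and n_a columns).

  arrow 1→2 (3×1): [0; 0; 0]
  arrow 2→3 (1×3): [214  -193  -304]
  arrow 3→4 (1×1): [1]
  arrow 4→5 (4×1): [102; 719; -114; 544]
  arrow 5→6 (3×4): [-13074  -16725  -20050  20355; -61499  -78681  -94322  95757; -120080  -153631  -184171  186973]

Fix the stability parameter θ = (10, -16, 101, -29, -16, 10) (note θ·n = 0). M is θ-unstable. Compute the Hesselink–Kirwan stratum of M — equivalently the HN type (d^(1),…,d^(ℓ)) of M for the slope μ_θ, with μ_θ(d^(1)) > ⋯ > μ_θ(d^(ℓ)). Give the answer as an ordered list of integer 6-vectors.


Barcode: M ≅ I[1,1], I[2,2]^2, I[2,6], I[5,5], I[5,6]^2. HN layers by μ_θ (3 steps, strictly decreasing):
  μ^(1)=33/2; μ^(2)=10; μ^(3)=-16

((0, 0, 1, 1, 1, 1); (1, 0, 0, 0, 0, 2); (0, 3, 0, 0, 3, 0))


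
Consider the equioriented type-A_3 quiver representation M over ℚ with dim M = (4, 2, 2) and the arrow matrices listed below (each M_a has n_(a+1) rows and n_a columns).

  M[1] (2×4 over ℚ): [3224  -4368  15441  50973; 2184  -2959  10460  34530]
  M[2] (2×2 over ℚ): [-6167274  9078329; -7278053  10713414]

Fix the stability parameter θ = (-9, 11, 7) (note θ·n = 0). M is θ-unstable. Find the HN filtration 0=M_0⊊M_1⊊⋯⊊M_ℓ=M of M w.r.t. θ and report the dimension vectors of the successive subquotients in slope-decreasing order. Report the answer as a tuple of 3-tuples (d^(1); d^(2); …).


Via rank(M_{q-1}∘⋯∘M_p): M ≅ I[1,1]^2, I[1,3]^2.
μ_θ-semistable layers: μ^(1)=9; μ^(2)=-9

((0, 2, 2); (4, 0, 0))


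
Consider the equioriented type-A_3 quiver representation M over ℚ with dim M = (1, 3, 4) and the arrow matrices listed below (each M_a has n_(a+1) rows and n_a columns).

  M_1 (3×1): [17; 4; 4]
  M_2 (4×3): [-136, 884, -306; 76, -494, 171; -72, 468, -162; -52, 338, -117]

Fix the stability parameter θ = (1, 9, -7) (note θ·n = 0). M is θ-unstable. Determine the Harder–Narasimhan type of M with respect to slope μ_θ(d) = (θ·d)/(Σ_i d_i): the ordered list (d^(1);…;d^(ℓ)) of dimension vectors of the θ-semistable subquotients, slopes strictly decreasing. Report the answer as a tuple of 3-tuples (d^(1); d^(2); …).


Barcode: M ≅ I[1,2], I[2,2], I[2,3], I[3,3]^3. HN layers by μ_θ (3 steps, strictly decreasing):
  μ^(1)=9; μ^(2)=1; μ^(3)=-7

((0, 2, 0); (1, 1, 1); (0, 0, 3))


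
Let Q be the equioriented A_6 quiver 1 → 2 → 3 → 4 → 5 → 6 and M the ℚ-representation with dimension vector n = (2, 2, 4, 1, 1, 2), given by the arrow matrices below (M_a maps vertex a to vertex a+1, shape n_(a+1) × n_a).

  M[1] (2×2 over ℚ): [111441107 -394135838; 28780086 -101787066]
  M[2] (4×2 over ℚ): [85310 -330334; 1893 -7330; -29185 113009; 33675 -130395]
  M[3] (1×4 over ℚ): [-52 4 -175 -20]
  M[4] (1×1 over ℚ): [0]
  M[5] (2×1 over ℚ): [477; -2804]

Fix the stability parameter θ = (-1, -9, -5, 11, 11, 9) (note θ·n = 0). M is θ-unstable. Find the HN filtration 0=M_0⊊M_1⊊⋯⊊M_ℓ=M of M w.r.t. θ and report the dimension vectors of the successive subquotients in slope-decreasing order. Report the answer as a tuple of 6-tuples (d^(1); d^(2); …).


Barcode: M ≅ I[1,3], I[1,4], I[3,3]^2, I[5,6], I[6,6]. HN layers by μ_θ (4 steps, strictly decreasing):
  μ^(1)=11; μ^(2)=10; μ^(3)=9; μ^(4)=-5

((0, 0, 0, 1, 0, 0); (0, 0, 0, 0, 1, 1); (0, 0, 0, 0, 0, 1); (2, 2, 4, 0, 0, 0))


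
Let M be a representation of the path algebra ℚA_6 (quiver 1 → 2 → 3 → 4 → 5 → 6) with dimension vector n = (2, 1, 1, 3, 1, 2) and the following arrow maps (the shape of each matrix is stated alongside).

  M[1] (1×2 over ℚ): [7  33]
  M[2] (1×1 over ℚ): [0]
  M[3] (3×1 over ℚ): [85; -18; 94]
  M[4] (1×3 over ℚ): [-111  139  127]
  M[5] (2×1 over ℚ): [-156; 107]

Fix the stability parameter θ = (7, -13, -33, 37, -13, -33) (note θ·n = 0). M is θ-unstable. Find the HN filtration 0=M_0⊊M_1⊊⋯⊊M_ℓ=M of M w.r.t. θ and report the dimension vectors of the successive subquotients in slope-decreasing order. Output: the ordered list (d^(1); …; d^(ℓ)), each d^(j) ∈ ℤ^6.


Barcode: M ≅ I[1,1], I[1,2], I[3,6], I[4,4]^2, I[6,6]. HN layers by μ_θ (4 steps, strictly decreasing):
  μ^(1)=37; μ^(2)=7; μ^(3)=-3; μ^(4)=-33

((0, 0, 0, 2, 0, 0); (1, 0, 0, 0, 0, 0); (1, 1, 0, 1, 1, 1); (0, 0, 1, 0, 0, 1))


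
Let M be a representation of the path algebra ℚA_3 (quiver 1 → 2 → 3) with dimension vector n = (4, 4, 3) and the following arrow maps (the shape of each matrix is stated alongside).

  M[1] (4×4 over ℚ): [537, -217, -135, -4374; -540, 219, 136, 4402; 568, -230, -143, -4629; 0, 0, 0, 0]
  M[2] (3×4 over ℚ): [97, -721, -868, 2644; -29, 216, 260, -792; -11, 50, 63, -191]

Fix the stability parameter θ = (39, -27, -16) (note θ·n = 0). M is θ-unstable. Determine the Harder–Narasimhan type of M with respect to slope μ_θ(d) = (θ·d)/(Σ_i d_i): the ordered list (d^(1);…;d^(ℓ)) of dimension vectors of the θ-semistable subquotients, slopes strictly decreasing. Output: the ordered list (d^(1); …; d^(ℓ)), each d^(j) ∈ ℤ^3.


Interval decomposition of M: I[1,1], I[1,3]^3, I[2,2].
HN type (ℓ=3): μ^(1)=39; μ^(2)=-4/3; μ^(3)=-27

((1, 0, 0); (3, 3, 3); (0, 1, 0))


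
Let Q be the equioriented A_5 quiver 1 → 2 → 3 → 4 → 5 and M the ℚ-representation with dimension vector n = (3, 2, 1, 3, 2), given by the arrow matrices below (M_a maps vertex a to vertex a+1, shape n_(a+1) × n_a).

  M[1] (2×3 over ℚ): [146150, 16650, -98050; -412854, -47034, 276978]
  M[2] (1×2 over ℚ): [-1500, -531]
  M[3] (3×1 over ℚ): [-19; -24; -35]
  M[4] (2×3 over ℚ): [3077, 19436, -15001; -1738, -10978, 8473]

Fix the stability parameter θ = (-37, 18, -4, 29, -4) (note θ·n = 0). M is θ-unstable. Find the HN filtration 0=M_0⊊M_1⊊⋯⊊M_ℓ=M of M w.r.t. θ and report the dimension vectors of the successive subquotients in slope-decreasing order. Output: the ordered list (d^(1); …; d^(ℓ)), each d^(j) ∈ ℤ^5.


Barcode: M ≅ I[1,1]^2, I[1,5], I[2,2], I[4,4], I[4,5]. HN layers by μ_θ (5 steps, strictly decreasing):
  μ^(1)=29; μ^(2)=18; μ^(3)=25/2; μ^(4)=7; μ^(5)=-37

((0, 0, 0, 1, 0); (0, 1, 0, 0, 0); (0, 0, 0, 2, 2); (0, 1, 1, 0, 0); (3, 0, 0, 0, 0))


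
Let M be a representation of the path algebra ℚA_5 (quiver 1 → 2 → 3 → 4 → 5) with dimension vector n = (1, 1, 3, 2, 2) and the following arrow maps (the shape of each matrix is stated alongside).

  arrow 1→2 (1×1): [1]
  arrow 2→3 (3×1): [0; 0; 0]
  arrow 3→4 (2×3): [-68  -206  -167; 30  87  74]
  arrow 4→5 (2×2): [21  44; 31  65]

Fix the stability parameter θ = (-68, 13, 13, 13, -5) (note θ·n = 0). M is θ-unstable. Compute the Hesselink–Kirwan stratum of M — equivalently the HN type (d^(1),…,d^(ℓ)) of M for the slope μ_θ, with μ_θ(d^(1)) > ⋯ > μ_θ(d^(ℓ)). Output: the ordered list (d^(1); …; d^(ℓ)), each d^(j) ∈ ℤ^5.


Interval decomposition of M: I[1,2], I[3,3], I[3,5]^2.
HN type (ℓ=3): μ^(1)=13; μ^(2)=7; μ^(3)=-68

((0, 1, 1, 0, 0); (0, 0, 2, 2, 2); (1, 0, 0, 0, 0))


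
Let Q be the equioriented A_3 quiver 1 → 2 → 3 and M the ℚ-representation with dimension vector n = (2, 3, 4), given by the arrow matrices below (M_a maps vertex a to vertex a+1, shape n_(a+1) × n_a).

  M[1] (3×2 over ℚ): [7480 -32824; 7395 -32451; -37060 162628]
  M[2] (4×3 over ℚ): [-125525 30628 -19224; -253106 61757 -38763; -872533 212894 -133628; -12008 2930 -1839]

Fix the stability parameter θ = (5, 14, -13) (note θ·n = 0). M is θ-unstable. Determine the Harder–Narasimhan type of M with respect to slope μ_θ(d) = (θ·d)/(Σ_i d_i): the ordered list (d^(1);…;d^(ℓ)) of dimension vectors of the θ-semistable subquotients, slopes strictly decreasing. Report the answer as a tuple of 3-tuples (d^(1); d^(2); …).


Via rank(M_{q-1}∘⋯∘M_p): M ≅ I[1,1], I[1,3], I[2,3]^2, I[3,3].
μ_θ-semistable layers: μ^(1)=5; μ^(2)=2; μ^(3)=1/2; μ^(4)=-13

((1, 0, 0); (1, 1, 1); (0, 2, 2); (0, 0, 1))


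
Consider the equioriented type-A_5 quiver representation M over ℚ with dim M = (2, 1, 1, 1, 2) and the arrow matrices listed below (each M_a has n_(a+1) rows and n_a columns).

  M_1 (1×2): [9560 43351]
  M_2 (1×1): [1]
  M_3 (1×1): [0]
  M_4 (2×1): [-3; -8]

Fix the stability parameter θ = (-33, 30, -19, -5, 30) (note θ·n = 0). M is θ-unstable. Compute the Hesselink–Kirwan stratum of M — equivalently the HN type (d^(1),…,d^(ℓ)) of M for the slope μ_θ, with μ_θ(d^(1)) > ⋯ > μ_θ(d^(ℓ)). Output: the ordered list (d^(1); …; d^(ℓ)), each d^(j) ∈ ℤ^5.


Interval decomposition of M: I[1,1], I[1,3], I[4,5], I[5,5].
HN type (ℓ=4): μ^(1)=30; μ^(2)=11/2; μ^(3)=-5; μ^(4)=-33

((0, 0, 0, 0, 2); (0, 1, 1, 0, 0); (0, 0, 0, 1, 0); (2, 0, 0, 0, 0))


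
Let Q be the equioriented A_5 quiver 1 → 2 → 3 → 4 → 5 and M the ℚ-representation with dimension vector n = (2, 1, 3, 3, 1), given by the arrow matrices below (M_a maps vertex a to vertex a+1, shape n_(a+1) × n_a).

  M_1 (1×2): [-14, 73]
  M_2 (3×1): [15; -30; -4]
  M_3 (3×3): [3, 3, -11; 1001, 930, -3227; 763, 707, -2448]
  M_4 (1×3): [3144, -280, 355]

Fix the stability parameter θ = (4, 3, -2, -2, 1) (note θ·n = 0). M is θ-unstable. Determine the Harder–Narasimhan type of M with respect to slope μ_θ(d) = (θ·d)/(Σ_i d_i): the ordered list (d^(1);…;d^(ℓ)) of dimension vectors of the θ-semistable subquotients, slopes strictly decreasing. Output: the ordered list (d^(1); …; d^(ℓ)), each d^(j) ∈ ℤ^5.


Via rank(M_{q-1}∘⋯∘M_p): M ≅ I[1,1], I[1,5], I[3,4]^2.
μ_θ-semistable layers: μ^(1)=4; μ^(2)=1; μ^(3)=3/4; μ^(4)=-2

((1, 0, 0, 0, 0); (0, 0, 0, 0, 1); (1, 1, 1, 1, 0); (0, 0, 2, 2, 0))


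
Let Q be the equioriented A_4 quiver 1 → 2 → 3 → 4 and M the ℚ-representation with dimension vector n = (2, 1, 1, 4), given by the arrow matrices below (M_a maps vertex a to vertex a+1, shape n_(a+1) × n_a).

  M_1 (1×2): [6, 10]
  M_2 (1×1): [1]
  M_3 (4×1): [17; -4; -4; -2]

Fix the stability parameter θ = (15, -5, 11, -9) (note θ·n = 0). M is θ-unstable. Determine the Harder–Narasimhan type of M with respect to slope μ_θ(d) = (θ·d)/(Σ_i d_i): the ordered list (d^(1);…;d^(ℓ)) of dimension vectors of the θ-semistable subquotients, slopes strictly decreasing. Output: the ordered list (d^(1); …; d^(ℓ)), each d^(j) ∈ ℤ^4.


Via rank(M_{q-1}∘⋯∘M_p): M ≅ I[1,1], I[1,4], I[4,4]^3.
μ_θ-semistable layers: μ^(1)=15; μ^(2)=3; μ^(3)=-9

((1, 0, 0, 0); (1, 1, 1, 1); (0, 0, 0, 3))


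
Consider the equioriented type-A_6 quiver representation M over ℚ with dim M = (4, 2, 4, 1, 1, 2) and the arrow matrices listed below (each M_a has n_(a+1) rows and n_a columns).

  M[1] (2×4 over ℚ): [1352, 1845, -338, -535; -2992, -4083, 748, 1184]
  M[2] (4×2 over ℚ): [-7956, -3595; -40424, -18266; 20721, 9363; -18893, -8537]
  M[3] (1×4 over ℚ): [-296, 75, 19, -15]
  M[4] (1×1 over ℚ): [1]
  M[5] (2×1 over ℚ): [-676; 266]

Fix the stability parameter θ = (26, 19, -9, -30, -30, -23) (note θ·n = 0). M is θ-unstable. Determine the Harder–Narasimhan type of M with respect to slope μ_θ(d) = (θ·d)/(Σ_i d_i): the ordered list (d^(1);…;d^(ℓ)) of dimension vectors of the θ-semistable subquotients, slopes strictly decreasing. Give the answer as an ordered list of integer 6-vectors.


Via rank(M_{q-1}∘⋯∘M_p): M ≅ I[1,1]^2, I[1,3], I[1,6], I[3,3]^2, I[6,6].
μ_θ-semistable layers: μ^(1)=26; μ^(2)=12; μ^(3)=-47/6; μ^(4)=-9; μ^(5)=-23

((2, 0, 0, 0, 0, 0); (1, 1, 1, 0, 0, 0); (1, 1, 1, 1, 1, 1); (0, 0, 2, 0, 0, 0); (0, 0, 0, 0, 0, 1))


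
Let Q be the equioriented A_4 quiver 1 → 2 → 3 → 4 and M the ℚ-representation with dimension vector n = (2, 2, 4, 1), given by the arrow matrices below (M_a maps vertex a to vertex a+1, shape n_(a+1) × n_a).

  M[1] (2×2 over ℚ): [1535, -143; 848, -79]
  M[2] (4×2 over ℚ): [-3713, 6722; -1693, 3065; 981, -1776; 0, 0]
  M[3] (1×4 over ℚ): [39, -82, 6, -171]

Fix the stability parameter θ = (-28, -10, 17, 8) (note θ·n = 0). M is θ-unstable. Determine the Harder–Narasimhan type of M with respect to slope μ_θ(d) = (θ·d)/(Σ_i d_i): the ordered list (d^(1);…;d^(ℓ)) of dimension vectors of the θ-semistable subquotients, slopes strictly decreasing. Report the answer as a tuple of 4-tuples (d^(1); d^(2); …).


Via rank(M_{q-1}∘⋯∘M_p): M ≅ I[1,3], I[1,4], I[3,3]^2.
μ_θ-semistable layers: μ^(1)=17; μ^(2)=25/2; μ^(3)=-10; μ^(4)=-28

((0, 0, 3, 0); (0, 0, 1, 1); (0, 2, 0, 0); (2, 0, 0, 0))


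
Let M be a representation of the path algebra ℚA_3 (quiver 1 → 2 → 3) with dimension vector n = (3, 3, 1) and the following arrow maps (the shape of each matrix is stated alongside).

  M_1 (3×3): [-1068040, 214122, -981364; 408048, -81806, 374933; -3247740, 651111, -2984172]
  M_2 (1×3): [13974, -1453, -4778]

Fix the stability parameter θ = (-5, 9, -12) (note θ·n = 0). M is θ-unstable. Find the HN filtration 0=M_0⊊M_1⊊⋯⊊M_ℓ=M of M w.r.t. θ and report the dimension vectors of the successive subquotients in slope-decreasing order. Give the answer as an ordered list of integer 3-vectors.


Via rank(M_{q-1}∘⋯∘M_p): M ≅ I[1,1], I[1,2], I[1,3], I[2,2].
μ_θ-semistable layers: μ^(1)=9; μ^(2)=-3/2; μ^(3)=-5

((0, 2, 0); (0, 1, 1); (3, 0, 0))


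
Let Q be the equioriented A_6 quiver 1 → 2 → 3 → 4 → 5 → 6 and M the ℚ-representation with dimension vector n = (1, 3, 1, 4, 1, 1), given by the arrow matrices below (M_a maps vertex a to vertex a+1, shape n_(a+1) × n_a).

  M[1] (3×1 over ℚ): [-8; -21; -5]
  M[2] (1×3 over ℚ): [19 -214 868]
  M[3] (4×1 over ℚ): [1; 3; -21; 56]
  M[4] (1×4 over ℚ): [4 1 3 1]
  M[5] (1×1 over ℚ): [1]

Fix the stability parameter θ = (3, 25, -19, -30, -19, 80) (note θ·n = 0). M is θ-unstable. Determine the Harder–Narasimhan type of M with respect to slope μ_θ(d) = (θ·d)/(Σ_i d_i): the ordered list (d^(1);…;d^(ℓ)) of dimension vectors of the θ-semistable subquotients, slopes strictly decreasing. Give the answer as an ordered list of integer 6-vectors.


Interval decomposition of M: I[1,4], I[2,2]^2, I[4,4]^2, I[4,6].
HN type (ℓ=5): μ^(1)=80; μ^(2)=25; μ^(3)=-21/4; μ^(4)=-19; μ^(5)=-30

((0, 0, 0, 0, 0, 1); (0, 2, 0, 0, 0, 0); (1, 1, 1, 1, 0, 0); (0, 0, 0, 0, 1, 0); (0, 0, 0, 3, 0, 0))


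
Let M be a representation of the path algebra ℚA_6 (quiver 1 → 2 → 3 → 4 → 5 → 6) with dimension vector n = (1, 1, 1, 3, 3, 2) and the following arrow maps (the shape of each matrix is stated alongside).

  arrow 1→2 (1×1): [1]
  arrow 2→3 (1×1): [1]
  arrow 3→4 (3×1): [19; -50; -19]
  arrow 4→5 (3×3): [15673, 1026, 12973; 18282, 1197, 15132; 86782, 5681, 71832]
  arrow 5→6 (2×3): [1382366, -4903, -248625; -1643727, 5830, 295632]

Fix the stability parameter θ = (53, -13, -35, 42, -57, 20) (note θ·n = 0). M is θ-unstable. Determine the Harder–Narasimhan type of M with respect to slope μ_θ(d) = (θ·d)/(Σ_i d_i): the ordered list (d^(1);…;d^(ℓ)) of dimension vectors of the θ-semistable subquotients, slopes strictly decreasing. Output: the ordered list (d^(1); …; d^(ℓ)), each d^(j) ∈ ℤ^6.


Via rank(M_{q-1}∘⋯∘M_p): M ≅ I[1,4], I[4,5], I[4,6], I[5,6].
μ_θ-semistable layers: μ^(1)=42; μ^(2)=20; μ^(3)=5/3; μ^(4)=-15/2; μ^(5)=-57

((0, 0, 0, 1, 0, 0); (0, 0, 0, 0, 0, 2); (1, 1, 1, 0, 0, 0); (0, 0, 0, 2, 2, 0); (0, 0, 0, 0, 1, 0))


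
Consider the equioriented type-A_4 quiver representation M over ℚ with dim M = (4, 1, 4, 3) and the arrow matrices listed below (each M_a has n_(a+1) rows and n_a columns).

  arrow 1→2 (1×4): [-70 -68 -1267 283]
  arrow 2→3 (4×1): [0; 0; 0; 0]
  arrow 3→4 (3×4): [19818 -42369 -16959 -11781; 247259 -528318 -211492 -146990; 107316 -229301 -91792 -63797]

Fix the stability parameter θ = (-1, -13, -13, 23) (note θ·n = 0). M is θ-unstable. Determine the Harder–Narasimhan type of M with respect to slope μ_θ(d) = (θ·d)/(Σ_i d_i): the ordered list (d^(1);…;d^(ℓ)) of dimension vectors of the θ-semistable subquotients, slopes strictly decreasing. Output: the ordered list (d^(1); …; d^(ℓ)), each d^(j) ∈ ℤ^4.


Barcode: M ≅ I[1,1]^3, I[1,2], I[3,3], I[3,4]^3. HN layers by μ_θ (4 steps, strictly decreasing):
  μ^(1)=23; μ^(2)=-1; μ^(3)=-7; μ^(4)=-13

((0, 0, 0, 3); (3, 0, 0, 0); (1, 1, 0, 0); (0, 0, 4, 0))


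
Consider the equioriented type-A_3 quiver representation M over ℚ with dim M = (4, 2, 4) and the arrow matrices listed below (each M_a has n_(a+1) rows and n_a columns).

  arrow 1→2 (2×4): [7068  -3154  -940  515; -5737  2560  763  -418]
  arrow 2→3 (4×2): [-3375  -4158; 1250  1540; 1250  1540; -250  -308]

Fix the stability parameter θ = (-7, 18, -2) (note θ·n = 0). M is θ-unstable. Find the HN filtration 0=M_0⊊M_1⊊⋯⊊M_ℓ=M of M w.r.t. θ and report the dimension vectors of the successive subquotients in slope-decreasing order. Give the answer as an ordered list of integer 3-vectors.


Barcode: M ≅ I[1,1]^2, I[1,2], I[1,3], I[3,3]^3. HN layers by μ_θ (4 steps, strictly decreasing):
  μ^(1)=18; μ^(2)=8; μ^(3)=-2; μ^(4)=-7

((0, 1, 0); (0, 1, 1); (0, 0, 3); (4, 0, 0))


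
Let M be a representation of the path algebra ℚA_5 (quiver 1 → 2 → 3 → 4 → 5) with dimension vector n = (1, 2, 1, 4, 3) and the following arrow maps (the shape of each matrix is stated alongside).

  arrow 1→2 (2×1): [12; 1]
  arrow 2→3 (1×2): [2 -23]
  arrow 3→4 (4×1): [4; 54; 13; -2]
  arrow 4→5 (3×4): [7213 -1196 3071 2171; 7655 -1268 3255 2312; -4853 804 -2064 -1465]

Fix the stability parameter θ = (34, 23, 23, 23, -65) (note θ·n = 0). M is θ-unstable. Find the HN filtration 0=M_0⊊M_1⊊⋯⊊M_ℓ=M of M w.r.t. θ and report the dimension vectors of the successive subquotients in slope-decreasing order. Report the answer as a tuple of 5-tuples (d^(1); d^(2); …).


Interval decomposition of M: I[1,5], I[2,2], I[4,4], I[4,5]^2.
HN type (ℓ=3): μ^(1)=23; μ^(2)=38/5; μ^(3)=-21

((0, 1, 0, 1, 0); (1, 1, 1, 1, 1); (0, 0, 0, 2, 2))


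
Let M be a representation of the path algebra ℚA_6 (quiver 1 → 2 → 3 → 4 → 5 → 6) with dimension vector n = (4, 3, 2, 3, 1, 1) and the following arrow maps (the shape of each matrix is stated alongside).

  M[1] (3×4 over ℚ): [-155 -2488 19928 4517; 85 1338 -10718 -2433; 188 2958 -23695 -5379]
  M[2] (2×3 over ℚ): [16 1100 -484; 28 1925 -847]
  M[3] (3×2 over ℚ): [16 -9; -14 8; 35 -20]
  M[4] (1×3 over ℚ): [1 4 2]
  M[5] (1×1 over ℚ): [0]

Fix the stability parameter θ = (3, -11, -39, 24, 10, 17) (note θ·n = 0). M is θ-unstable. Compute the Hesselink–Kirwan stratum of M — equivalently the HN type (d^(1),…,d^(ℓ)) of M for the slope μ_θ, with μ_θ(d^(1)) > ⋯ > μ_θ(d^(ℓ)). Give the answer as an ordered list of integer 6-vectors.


Barcode: M ≅ I[1,1], I[1,2]^2, I[1,5], I[3,4], I[4,4], I[6,6]. HN layers by μ_θ (6 steps, strictly decreasing):
  μ^(1)=24; μ^(2)=17; μ^(3)=3; μ^(4)=-4; μ^(5)=-47/3; μ^(6)=-39

((0, 0, 0, 2, 0, 0); (0, 0, 0, 1, 1, 1); (1, 0, 0, 0, 0, 0); (2, 2, 0, 0, 0, 0); (1, 1, 1, 0, 0, 0); (0, 0, 1, 0, 0, 0))


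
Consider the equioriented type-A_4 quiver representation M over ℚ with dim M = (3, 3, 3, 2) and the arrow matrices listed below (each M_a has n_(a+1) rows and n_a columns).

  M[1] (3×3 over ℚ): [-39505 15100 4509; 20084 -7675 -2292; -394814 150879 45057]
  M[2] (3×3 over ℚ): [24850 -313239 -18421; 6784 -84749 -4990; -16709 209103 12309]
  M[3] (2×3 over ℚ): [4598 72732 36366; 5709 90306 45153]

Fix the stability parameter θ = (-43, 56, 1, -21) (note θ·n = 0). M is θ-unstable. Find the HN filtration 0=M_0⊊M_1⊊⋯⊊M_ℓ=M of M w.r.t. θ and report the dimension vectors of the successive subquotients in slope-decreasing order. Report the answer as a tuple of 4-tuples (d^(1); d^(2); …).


Barcode: M ≅ I[1,3]^2, I[1,4], I[4,4]. HN layers by μ_θ (4 steps, strictly decreasing):
  μ^(1)=57/2; μ^(2)=12; μ^(3)=-21; μ^(4)=-43

((0, 2, 2, 0); (0, 1, 1, 1); (0, 0, 0, 1); (3, 0, 0, 0))
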